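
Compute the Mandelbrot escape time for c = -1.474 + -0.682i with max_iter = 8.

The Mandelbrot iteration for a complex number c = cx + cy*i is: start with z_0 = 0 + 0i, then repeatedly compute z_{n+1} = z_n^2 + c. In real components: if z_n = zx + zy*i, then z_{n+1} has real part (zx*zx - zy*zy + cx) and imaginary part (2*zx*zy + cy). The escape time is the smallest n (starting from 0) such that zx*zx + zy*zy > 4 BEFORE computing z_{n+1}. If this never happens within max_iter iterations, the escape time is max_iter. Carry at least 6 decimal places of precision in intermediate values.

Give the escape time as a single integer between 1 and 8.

Answer: 3

Derivation:
z_0 = 0 + 0i, c = -1.4740 + -0.6820i
Iter 1: z = -1.4740 + -0.6820i, |z|^2 = 2.6378
Iter 2: z = 0.2336 + 1.3285i, |z|^2 = 1.8196
Iter 3: z = -3.1845 + -0.0614i, |z|^2 = 10.1446
Escaped at iteration 3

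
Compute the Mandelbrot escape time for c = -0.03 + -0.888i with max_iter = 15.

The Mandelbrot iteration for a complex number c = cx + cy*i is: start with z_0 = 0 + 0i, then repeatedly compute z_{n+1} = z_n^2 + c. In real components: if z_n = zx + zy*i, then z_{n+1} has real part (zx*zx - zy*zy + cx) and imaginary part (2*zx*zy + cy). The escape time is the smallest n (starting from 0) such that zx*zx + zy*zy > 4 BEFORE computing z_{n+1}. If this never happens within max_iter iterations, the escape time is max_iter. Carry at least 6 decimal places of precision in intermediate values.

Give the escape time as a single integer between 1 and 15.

z_0 = 0 + 0i, c = -0.0300 + -0.8880i
Iter 1: z = -0.0300 + -0.8880i, |z|^2 = 0.7894
Iter 2: z = -0.8176 + -0.8347i, |z|^2 = 1.3653
Iter 3: z = -0.0582 + 0.4770i, |z|^2 = 0.2309
Iter 4: z = -0.2541 + -0.9435i, |z|^2 = 0.9549
Iter 5: z = -0.8557 + -0.4084i, |z|^2 = 0.8990
Iter 6: z = 0.5354 + -0.1891i, |z|^2 = 0.3224
Iter 7: z = 0.2209 + -1.0905i, |z|^2 = 1.2379
Iter 8: z = -1.1703 + -1.3697i, |z|^2 = 3.2458
Iter 9: z = -0.5366 + 2.3180i, |z|^2 = 5.6611
Escaped at iteration 9

Answer: 9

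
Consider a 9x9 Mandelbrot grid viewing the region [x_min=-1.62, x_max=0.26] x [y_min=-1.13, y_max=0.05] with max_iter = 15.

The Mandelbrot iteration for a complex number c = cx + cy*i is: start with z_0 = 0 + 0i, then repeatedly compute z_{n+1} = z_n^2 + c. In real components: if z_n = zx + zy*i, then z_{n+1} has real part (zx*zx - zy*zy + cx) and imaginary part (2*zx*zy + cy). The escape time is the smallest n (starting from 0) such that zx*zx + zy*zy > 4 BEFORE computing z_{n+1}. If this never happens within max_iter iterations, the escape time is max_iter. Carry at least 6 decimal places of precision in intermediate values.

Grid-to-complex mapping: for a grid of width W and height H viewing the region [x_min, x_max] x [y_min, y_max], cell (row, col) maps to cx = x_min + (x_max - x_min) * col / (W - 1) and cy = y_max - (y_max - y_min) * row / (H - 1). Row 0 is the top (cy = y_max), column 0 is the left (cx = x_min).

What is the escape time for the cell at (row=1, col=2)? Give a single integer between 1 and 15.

z_0 = 0 + 0i, c = -1.1500 + -0.0975i
Iter 1: z = -1.1500 + -0.0975i, |z|^2 = 1.3320
Iter 2: z = 0.1630 + 0.1268i, |z|^2 = 0.0426
Iter 3: z = -1.1395 + -0.0562i, |z|^2 = 1.3016
Iter 4: z = 0.1453 + 0.0305i, |z|^2 = 0.0220
Iter 5: z = -1.1298 + -0.0886i, |z|^2 = 1.2843
Iter 6: z = 0.1186 + 0.1028i, |z|^2 = 0.0246
Iter 7: z = -1.1465 + -0.0731i, |z|^2 = 1.3198
Iter 8: z = 0.1591 + 0.0702i, |z|^2 = 0.0302
Iter 9: z = -1.1296 + -0.0752i, |z|^2 = 1.2817
Iter 10: z = 0.1204 + 0.0723i, |z|^2 = 0.0197
Iter 11: z = -1.1407 + -0.0801i, |z|^2 = 1.3077
Iter 12: z = 0.1449 + 0.0852i, |z|^2 = 0.0283
Iter 13: z = -1.1363 + -0.0728i, |z|^2 = 1.2964
Iter 14: z = 0.1358 + 0.0680i, |z|^2 = 0.0231

Answer: 15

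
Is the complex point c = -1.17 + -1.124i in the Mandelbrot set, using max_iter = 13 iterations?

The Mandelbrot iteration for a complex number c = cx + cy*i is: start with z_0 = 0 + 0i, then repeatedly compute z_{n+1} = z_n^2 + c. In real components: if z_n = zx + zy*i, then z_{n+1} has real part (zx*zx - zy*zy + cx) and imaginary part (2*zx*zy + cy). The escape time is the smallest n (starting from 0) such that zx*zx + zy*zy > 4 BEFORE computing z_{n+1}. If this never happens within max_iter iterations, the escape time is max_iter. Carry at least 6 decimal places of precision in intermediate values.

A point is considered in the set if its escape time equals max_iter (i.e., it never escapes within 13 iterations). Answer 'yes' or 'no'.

Answer: no

Derivation:
z_0 = 0 + 0i, c = -1.1700 + -1.1240i
Iter 1: z = -1.1700 + -1.1240i, |z|^2 = 2.6323
Iter 2: z = -1.0645 + 1.5062i, |z|^2 = 3.4016
Iter 3: z = -2.3054 + -4.3305i, |z|^2 = 24.0685
Escaped at iteration 3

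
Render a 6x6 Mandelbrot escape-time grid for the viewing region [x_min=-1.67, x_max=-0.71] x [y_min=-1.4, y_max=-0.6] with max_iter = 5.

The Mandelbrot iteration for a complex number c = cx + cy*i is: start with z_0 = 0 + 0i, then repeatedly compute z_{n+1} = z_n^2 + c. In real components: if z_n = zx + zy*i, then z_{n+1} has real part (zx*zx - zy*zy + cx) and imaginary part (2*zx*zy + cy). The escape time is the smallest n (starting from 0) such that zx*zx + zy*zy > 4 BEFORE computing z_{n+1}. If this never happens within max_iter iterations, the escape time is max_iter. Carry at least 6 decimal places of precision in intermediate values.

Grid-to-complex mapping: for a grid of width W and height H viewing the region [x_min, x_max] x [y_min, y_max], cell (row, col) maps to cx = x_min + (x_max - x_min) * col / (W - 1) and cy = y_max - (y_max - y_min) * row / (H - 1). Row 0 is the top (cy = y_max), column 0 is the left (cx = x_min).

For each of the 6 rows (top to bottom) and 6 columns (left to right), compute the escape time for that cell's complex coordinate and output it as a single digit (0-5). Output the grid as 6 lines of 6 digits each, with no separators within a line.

(row=0, col=0): c = -1.6700 + -0.6000i → escape time 3
(row=0, col=1): c = -1.4780 + -0.6000i → escape time 3
(row=0, col=2): c = -1.2860 + -0.6000i → escape time 3
(row=0, col=3): c = -1.0940 + -0.6000i → escape time 4
(row=0, col=4): c = -0.9020 + -0.6000i → escape time 5
(row=0, col=5): c = -0.7100 + -0.6000i → escape time 5
(row=1, col=0): c = -1.6700 + -0.7600i → escape time 3
(row=1, col=1): c = -1.4780 + -0.7600i → escape time 3
(row=1, col=2): c = -1.2860 + -0.7600i → escape time 3
(row=1, col=3): c = -1.0940 + -0.7600i → escape time 3
(row=1, col=4): c = -0.9020 + -0.7600i → escape time 4
(row=1, col=5): c = -0.7100 + -0.7600i → escape time 4
(row=2, col=0): c = -1.6700 + -0.9200i → escape time 2
(row=2, col=1): c = -1.4780 + -0.9200i → escape time 3
(row=2, col=2): c = -1.2860 + -0.9200i → escape time 3
(row=2, col=3): c = -1.0940 + -0.9200i → escape time 3
(row=2, col=4): c = -0.9020 + -0.9200i → escape time 3
(row=2, col=5): c = -0.7100 + -0.9200i → escape time 4
(row=3, col=0): c = -1.6700 + -1.0800i → escape time 2
(row=3, col=1): c = -1.4780 + -1.0800i → escape time 2
(row=3, col=2): c = -1.2860 + -1.0800i → escape time 3
(row=3, col=3): c = -1.0940 + -1.0800i → escape time 3
(row=3, col=4): c = -0.9020 + -1.0800i → escape time 3
(row=3, col=5): c = -0.7100 + -1.0800i → escape time 3
(row=4, col=0): c = -1.6700 + -1.2400i → escape time 1
(row=4, col=1): c = -1.4780 + -1.2400i → escape time 2
(row=4, col=2): c = -1.2860 + -1.2400i → escape time 2
(row=4, col=3): c = -1.0940 + -1.2400i → escape time 2
(row=4, col=4): c = -0.9020 + -1.2400i → escape time 3
(row=4, col=5): c = -0.7100 + -1.2400i → escape time 3
(row=5, col=0): c = -1.6700 + -1.4000i → escape time 1
(row=5, col=1): c = -1.4780 + -1.4000i → escape time 1
(row=5, col=2): c = -1.2860 + -1.4000i → escape time 2
(row=5, col=3): c = -1.0940 + -1.4000i → escape time 2
(row=5, col=4): c = -0.9020 + -1.4000i → escape time 2
(row=5, col=5): c = -0.7100 + -1.4000i → escape time 2

Answer: 333455
333344
233334
223333
122233
112222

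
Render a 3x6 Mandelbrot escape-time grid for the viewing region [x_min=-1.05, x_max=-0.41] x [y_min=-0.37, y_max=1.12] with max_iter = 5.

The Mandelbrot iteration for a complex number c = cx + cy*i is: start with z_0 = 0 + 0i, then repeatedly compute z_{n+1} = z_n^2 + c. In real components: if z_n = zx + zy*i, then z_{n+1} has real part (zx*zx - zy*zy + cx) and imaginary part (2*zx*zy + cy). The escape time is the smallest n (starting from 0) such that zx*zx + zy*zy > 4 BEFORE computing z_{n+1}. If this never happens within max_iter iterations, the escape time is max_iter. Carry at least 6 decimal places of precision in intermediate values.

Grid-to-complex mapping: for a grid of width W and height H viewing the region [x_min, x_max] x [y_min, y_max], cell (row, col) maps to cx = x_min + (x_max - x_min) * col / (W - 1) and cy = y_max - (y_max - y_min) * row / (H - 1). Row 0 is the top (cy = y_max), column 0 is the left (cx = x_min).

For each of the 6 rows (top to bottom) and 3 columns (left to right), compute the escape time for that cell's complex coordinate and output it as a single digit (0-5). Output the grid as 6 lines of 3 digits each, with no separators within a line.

(row=0, col=0): c = -1.0500 + 1.1200i → escape time 3
(row=0, col=1): c = -0.7300 + 1.1200i → escape time 3
(row=0, col=2): c = -0.4100 + 1.1200i → escape time 4
(row=1, col=0): c = -1.0500 + 0.8220i → escape time 3
(row=1, col=1): c = -0.7300 + 0.8220i → escape time 4
(row=1, col=2): c = -0.4100 + 0.8220i → escape time 5
(row=2, col=0): c = -1.0500 + 0.5240i → escape time 5
(row=2, col=1): c = -0.7300 + 0.5240i → escape time 5
(row=2, col=2): c = -0.4100 + 0.5240i → escape time 5
(row=3, col=0): c = -1.0500 + 0.2260i → escape time 5
(row=3, col=1): c = -0.7300 + 0.2260i → escape time 5
(row=3, col=2): c = -0.4100 + 0.2260i → escape time 5
(row=4, col=0): c = -1.0500 + -0.0720i → escape time 5
(row=4, col=1): c = -0.7300 + -0.0720i → escape time 5
(row=4, col=2): c = -0.4100 + -0.0720i → escape time 5
(row=5, col=0): c = -1.0500 + -0.3700i → escape time 5
(row=5, col=1): c = -0.7300 + -0.3700i → escape time 5
(row=5, col=2): c = -0.4100 + -0.3700i → escape time 5

Answer: 334
345
555
555
555
555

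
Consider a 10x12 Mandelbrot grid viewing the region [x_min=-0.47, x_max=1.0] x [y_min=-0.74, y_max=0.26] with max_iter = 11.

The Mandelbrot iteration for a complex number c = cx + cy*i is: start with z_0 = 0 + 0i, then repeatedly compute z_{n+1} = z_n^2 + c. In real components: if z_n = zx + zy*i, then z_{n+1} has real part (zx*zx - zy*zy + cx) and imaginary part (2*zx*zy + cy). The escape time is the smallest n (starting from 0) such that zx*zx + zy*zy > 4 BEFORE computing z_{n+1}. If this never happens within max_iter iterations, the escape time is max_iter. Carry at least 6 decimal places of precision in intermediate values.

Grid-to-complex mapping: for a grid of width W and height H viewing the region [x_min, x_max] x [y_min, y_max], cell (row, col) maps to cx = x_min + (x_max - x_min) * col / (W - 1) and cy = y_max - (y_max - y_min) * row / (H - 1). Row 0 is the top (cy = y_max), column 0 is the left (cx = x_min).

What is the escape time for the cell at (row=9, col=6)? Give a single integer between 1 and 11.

Answer: 4

Derivation:
z_0 = 0 + 0i, c = 0.5100 + -0.5582i
Iter 1: z = 0.5100 + -0.5582i, |z|^2 = 0.5717
Iter 2: z = 0.4585 + -1.1275i, |z|^2 = 1.4816
Iter 3: z = -0.5511 + -1.5922i, |z|^2 = 2.8388
Iter 4: z = -1.7214 + 1.1966i, |z|^2 = 4.3952
Escaped at iteration 4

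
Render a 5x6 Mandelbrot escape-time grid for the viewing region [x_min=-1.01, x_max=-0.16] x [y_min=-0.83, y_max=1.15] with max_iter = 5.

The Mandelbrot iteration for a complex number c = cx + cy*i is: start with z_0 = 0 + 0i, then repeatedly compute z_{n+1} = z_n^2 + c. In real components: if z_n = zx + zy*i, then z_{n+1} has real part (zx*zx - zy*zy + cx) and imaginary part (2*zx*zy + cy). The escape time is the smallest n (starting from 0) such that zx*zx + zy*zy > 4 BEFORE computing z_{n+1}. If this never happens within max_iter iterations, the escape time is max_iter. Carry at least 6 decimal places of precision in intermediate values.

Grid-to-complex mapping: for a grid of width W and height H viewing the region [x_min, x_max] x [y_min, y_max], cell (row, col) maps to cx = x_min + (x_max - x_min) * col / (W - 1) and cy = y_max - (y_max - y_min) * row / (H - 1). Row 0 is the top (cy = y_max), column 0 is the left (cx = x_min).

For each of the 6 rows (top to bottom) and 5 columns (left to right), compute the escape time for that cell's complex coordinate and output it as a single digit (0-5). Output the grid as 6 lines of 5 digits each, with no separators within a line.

(row=0, col=0): c = -1.0100 + 1.1500i → escape time 3
(row=0, col=1): c = -0.7975 + 1.1500i → escape time 3
(row=0, col=2): c = -0.5850 + 1.1500i → escape time 3
(row=0, col=3): c = -0.3725 + 1.1500i → escape time 4
(row=0, col=4): c = -0.1600 + 1.1500i → escape time 5
(row=1, col=0): c = -1.0100 + 0.7540i → escape time 3
(row=1, col=1): c = -0.7975 + 0.7540i → escape time 4
(row=1, col=2): c = -0.5850 + 0.7540i → escape time 5
(row=1, col=3): c = -0.3725 + 0.7540i → escape time 5
(row=1, col=4): c = -0.1600 + 0.7540i → escape time 5
(row=2, col=0): c = -1.0100 + 0.3580i → escape time 5
(row=2, col=1): c = -0.7975 + 0.3580i → escape time 5
(row=2, col=2): c = -0.5850 + 0.3580i → escape time 5
(row=2, col=3): c = -0.3725 + 0.3580i → escape time 5
(row=2, col=4): c = -0.1600 + 0.3580i → escape time 5
(row=3, col=0): c = -1.0100 + -0.0380i → escape time 5
(row=3, col=1): c = -0.7975 + -0.0380i → escape time 5
(row=3, col=2): c = -0.5850 + -0.0380i → escape time 5
(row=3, col=3): c = -0.3725 + -0.0380i → escape time 5
(row=3, col=4): c = -0.1600 + -0.0380i → escape time 5
(row=4, col=0): c = -1.0100 + -0.4340i → escape time 5
(row=4, col=1): c = -0.7975 + -0.4340i → escape time 5
(row=4, col=2): c = -0.5850 + -0.4340i → escape time 5
(row=4, col=3): c = -0.3725 + -0.4340i → escape time 5
(row=4, col=4): c = -0.1600 + -0.4340i → escape time 5
(row=5, col=0): c = -1.0100 + -0.8300i → escape time 3
(row=5, col=1): c = -0.7975 + -0.8300i → escape time 4
(row=5, col=2): c = -0.5850 + -0.8300i → escape time 4
(row=5, col=3): c = -0.3725 + -0.8300i → escape time 5
(row=5, col=4): c = -0.1600 + -0.8300i → escape time 5

Answer: 33345
34555
55555
55555
55555
34455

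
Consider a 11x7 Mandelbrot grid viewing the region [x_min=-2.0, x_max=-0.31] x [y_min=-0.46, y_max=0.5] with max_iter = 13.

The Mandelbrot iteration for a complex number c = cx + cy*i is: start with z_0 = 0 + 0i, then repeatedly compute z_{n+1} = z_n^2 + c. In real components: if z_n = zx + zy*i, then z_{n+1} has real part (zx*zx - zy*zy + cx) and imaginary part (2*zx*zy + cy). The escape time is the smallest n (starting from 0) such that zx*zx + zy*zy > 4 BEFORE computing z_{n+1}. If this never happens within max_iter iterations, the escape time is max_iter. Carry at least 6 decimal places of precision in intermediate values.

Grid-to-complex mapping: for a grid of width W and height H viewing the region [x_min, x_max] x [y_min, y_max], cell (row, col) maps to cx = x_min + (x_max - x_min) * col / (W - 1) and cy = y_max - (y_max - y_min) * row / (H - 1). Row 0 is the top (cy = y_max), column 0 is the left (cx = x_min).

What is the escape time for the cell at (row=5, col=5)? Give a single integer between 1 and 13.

Answer: 13

Derivation:
z_0 = 0 + 0i, c = -1.1550 + -0.3000i
Iter 1: z = -1.1550 + -0.3000i, |z|^2 = 1.4240
Iter 2: z = 0.0890 + 0.3930i, |z|^2 = 0.1624
Iter 3: z = -1.3015 + -0.2300i, |z|^2 = 1.7469
Iter 4: z = 0.4861 + 0.2988i, |z|^2 = 0.3255
Iter 5: z = -1.0080 + -0.0096i, |z|^2 = 1.0162
Iter 6: z = -0.1390 + -0.2807i, |z|^2 = 0.0981
Iter 7: z = -1.2145 + -0.2220i, |z|^2 = 1.5242
Iter 8: z = 0.2707 + 0.2391i, |z|^2 = 0.1305
Iter 9: z = -1.1389 + -0.1705i, |z|^2 = 1.3262
Iter 10: z = 0.1130 + 0.0884i, |z|^2 = 0.0206
Iter 11: z = -1.1500 + -0.2800i, |z|^2 = 1.4010
Iter 12: z = 0.0892 + 0.3440i, |z|^2 = 0.1263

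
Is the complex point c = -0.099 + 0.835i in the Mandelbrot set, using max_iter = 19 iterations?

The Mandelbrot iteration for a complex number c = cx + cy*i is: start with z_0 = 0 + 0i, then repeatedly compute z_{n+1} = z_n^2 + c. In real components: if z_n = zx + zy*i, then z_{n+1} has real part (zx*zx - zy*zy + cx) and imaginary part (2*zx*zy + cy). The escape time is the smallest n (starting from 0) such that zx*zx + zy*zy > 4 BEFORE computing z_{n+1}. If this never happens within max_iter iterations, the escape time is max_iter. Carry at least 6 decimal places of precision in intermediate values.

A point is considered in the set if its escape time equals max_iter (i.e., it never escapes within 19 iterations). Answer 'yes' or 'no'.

z_0 = 0 + 0i, c = -0.0990 + 0.8350i
Iter 1: z = -0.0990 + 0.8350i, |z|^2 = 0.7070
Iter 2: z = -0.7864 + 0.6697i, |z|^2 = 1.0669
Iter 3: z = 0.0710 + -0.2183i, |z|^2 = 0.0527
Iter 4: z = -0.1416 + 0.8040i, |z|^2 = 0.6665
Iter 5: z = -0.7254 + 0.6073i, |z|^2 = 0.8950
Iter 6: z = 0.0583 + -0.0460i, |z|^2 = 0.0055
Iter 7: z = -0.0977 + 0.8296i, |z|^2 = 0.6978
Iter 8: z = -0.7777 + 0.6729i, |z|^2 = 1.0576
Iter 9: z = 0.0531 + -0.2116i, |z|^2 = 0.0476
Iter 10: z = -0.1410 + 0.8125i, |z|^2 = 0.6801
Iter 11: z = -0.7393 + 0.6059i, |z|^2 = 0.9137
Iter 12: z = 0.0804 + -0.0609i, |z|^2 = 0.0102
Iter 13: z = -0.0962 + 0.8252i, |z|^2 = 0.6902
Iter 14: z = -0.7707 + 0.6762i, |z|^2 = 1.0512
Iter 15: z = 0.0378 + -0.2072i, |z|^2 = 0.0444
Iter 16: z = -0.1405 + 0.8193i, |z|^2 = 0.6911
Iter 17: z = -0.7506 + 0.6047i, |z|^2 = 0.9291
Iter 18: z = 0.0987 + -0.0728i, |z|^2 = 0.0150
Did not escape in 19 iterations → in set

Answer: yes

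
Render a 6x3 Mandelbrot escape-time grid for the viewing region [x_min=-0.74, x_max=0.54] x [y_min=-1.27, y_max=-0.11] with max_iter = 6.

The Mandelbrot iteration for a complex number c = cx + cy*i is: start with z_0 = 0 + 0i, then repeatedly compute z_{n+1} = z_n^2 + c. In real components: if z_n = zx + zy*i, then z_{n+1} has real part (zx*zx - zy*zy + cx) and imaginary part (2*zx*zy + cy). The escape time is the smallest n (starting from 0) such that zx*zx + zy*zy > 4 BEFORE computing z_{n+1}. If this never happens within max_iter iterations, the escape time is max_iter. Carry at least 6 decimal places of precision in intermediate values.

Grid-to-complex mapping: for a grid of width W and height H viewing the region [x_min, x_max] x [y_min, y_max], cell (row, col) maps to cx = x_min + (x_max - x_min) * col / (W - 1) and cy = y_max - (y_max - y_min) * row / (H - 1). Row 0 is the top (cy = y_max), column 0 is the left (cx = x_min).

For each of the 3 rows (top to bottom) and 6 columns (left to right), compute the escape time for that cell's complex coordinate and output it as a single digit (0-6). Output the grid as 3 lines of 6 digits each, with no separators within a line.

(row=0, col=0): c = -0.7400 + -0.1100i → escape time 6
(row=0, col=1): c = -0.4840 + -0.1100i → escape time 6
(row=0, col=2): c = -0.2280 + -0.1100i → escape time 6
(row=0, col=3): c = 0.0280 + -0.1100i → escape time 6
(row=0, col=4): c = 0.2840 + -0.1100i → escape time 6
(row=0, col=5): c = 0.5400 + -0.1100i → escape time 4
(row=1, col=0): c = -0.7400 + -0.6900i → escape time 5
(row=1, col=1): c = -0.4840 + -0.6900i → escape time 6
(row=1, col=2): c = -0.2280 + -0.6900i → escape time 6
(row=1, col=3): c = 0.0280 + -0.6900i → escape time 6
(row=1, col=4): c = 0.2840 + -0.6900i → escape time 6
(row=1, col=5): c = 0.5400 + -0.6900i → escape time 3
(row=2, col=0): c = -0.7400 + -1.2700i → escape time 3
(row=2, col=1): c = -0.4840 + -1.2700i → escape time 3
(row=2, col=2): c = -0.2280 + -1.2700i → escape time 3
(row=2, col=3): c = 0.0280 + -1.2700i → escape time 2
(row=2, col=4): c = 0.2840 + -1.2700i → escape time 2
(row=2, col=5): c = 0.5400 + -1.2700i → escape time 2

Answer: 666664
566663
333222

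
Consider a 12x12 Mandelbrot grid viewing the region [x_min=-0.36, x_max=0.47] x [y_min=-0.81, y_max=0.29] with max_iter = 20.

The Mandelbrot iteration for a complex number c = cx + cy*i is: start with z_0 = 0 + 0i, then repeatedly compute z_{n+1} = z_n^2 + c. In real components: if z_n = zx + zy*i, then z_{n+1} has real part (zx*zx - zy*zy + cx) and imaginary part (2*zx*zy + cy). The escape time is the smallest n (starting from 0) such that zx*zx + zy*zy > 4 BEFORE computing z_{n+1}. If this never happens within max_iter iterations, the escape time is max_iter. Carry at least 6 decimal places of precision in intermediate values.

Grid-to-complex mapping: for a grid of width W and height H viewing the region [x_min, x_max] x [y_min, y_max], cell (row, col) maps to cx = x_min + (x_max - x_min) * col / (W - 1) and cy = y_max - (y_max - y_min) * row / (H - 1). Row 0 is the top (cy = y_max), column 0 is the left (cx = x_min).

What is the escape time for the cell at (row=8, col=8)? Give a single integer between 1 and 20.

Answer: 20

Derivation:
z_0 = 0 + 0i, c = 0.2436 + -0.5100i
Iter 1: z = 0.2436 + -0.5100i, |z|^2 = 0.3195
Iter 2: z = 0.0429 + -0.7585i, |z|^2 = 0.5772
Iter 3: z = -0.3299 + -0.5751i, |z|^2 = 0.4395
Iter 4: z = 0.0217 + -0.1306i, |z|^2 = 0.0175
Iter 5: z = 0.2270 + -0.5157i, |z|^2 = 0.3175
Iter 6: z = 0.0293 + -0.7442i, |z|^2 = 0.5546
Iter 7: z = -0.3093 + -0.5536i, |z|^2 = 0.4021
Iter 8: z = 0.0329 + -0.1676i, |z|^2 = 0.0292
Iter 9: z = 0.2166 + -0.5210i, |z|^2 = 0.3184
Iter 10: z = 0.0191 + -0.7357i, |z|^2 = 0.5417
Iter 11: z = -0.2973 + -0.5381i, |z|^2 = 0.3780
Iter 12: z = 0.0425 + -0.1900i, |z|^2 = 0.0379
Iter 13: z = 0.2093 + -0.5261i, |z|^2 = 0.3206
Iter 14: z = 0.0106 + -0.7303i, |z|^2 = 0.5334
Iter 15: z = -0.2896 + -0.5255i, |z|^2 = 0.3600
Iter 16: z = 0.0513 + -0.2057i, |z|^2 = 0.0449
Iter 17: z = 0.2040 + -0.5311i, |z|^2 = 0.3237
Iter 18: z = 0.0032 + -0.7267i, |z|^2 = 0.5280
Iter 19: z = -0.2844 + -0.5146i, |z|^2 = 0.3457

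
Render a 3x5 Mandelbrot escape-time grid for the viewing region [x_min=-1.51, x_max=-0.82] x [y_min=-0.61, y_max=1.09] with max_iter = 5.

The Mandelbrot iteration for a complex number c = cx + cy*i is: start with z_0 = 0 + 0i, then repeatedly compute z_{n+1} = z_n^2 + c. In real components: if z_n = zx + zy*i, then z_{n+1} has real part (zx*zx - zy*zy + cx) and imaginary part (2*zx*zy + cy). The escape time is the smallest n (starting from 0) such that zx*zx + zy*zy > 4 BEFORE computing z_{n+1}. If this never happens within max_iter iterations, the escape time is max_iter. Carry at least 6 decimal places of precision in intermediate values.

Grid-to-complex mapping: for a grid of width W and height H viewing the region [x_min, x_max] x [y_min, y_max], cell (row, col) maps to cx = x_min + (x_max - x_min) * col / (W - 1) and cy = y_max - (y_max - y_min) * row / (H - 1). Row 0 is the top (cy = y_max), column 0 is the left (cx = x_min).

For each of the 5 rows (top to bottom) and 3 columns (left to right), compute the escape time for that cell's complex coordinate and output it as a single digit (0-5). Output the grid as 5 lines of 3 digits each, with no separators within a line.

Answer: 233
335
555
555
335

Derivation:
(row=0, col=0): c = -1.5100 + 1.0900i → escape time 2
(row=0, col=1): c = -1.1650 + 1.0900i → escape time 3
(row=0, col=2): c = -0.8200 + 1.0900i → escape time 3
(row=1, col=0): c = -1.5100 + 0.6650i → escape time 3
(row=1, col=1): c = -1.1650 + 0.6650i → escape time 3
(row=1, col=2): c = -0.8200 + 0.6650i → escape time 5
(row=2, col=0): c = -1.5100 + 0.2400i → escape time 5
(row=2, col=1): c = -1.1650 + 0.2400i → escape time 5
(row=2, col=2): c = -0.8200 + 0.2400i → escape time 5
(row=3, col=0): c = -1.5100 + -0.1850i → escape time 5
(row=3, col=1): c = -1.1650 + -0.1850i → escape time 5
(row=3, col=2): c = -0.8200 + -0.1850i → escape time 5
(row=4, col=0): c = -1.5100 + -0.6100i → escape time 3
(row=4, col=1): c = -1.1650 + -0.6100i → escape time 3
(row=4, col=2): c = -0.8200 + -0.6100i → escape time 5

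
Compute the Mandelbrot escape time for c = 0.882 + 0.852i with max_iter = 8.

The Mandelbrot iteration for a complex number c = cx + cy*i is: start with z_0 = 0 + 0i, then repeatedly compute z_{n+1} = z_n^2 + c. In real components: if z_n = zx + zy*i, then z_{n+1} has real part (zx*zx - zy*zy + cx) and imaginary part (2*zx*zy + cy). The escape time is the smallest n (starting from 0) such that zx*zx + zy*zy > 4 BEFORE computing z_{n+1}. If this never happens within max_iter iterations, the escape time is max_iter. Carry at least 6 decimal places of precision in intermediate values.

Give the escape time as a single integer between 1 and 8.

z_0 = 0 + 0i, c = 0.8820 + 0.8520i
Iter 1: z = 0.8820 + 0.8520i, |z|^2 = 1.5038
Iter 2: z = 0.9340 + 2.3549i, |z|^2 = 6.4181
Escaped at iteration 2

Answer: 2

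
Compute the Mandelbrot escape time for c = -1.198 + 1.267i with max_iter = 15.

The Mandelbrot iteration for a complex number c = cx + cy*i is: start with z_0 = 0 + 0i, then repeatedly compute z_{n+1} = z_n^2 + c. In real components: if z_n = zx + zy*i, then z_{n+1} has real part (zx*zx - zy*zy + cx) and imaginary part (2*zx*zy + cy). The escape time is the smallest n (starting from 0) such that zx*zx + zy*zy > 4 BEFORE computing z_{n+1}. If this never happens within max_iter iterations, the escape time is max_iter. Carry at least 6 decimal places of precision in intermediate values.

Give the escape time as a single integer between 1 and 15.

z_0 = 0 + 0i, c = -1.1980 + 1.2670i
Iter 1: z = -1.1980 + 1.2670i, |z|^2 = 3.0405
Iter 2: z = -1.3681 + -1.7687i, |z|^2 = 5.0001
Escaped at iteration 2

Answer: 2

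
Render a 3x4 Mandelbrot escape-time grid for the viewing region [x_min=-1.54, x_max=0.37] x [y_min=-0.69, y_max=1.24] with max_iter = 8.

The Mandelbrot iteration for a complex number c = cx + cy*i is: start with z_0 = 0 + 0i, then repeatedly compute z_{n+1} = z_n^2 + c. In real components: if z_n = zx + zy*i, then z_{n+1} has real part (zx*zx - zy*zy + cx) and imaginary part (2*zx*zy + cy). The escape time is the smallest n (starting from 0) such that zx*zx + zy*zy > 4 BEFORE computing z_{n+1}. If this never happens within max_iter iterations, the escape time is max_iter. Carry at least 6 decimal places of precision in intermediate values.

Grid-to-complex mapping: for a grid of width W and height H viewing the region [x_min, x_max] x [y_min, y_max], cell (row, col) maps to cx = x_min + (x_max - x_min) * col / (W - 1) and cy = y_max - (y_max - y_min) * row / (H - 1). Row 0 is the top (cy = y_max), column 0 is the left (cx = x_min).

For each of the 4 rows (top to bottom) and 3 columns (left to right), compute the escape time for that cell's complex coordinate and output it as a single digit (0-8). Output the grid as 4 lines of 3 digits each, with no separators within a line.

Answer: 232
388
888
388

Derivation:
(row=0, col=0): c = -1.5400 + 1.2400i → escape time 2
(row=0, col=1): c = -0.5850 + 1.2400i → escape time 3
(row=0, col=2): c = 0.3700 + 1.2400i → escape time 2
(row=1, col=0): c = -1.5400 + 0.5967i → escape time 3
(row=1, col=1): c = -0.5850 + 0.5967i → escape time 8
(row=1, col=2): c = 0.3700 + 0.5967i → escape time 8
(row=2, col=0): c = -1.5400 + -0.0467i → escape time 8
(row=2, col=1): c = -0.5850 + -0.0467i → escape time 8
(row=2, col=2): c = 0.3700 + -0.0467i → escape time 8
(row=3, col=0): c = -1.5400 + -0.6900i → escape time 3
(row=3, col=1): c = -0.5850 + -0.6900i → escape time 8
(row=3, col=2): c = 0.3700 + -0.6900i → escape time 8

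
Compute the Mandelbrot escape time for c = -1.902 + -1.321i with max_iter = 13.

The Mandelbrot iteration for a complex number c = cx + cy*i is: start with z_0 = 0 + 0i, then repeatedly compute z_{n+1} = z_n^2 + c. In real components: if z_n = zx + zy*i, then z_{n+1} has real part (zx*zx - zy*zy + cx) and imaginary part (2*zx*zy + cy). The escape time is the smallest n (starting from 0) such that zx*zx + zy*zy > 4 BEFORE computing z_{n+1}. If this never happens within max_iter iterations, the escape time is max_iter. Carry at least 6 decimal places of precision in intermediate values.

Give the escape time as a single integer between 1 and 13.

z_0 = 0 + 0i, c = -1.9020 + -1.3210i
Iter 1: z = -1.9020 + -1.3210i, |z|^2 = 5.3626
Escaped at iteration 1

Answer: 1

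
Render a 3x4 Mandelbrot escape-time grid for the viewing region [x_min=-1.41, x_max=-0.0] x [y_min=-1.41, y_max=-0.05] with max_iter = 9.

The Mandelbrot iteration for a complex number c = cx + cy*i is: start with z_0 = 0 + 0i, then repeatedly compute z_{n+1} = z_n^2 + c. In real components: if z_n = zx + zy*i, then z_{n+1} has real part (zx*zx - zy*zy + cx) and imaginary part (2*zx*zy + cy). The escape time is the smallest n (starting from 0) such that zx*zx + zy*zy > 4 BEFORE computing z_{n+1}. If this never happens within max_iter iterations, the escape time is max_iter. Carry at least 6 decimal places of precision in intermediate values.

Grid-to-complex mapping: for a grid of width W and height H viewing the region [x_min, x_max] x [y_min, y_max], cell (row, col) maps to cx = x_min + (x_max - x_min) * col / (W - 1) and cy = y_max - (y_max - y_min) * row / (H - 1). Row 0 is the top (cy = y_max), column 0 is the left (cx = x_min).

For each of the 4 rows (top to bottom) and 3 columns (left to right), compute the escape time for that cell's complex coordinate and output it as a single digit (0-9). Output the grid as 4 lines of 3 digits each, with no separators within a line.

Answer: 999
389
347
222

Derivation:
(row=0, col=0): c = -1.4100 + -0.0500i → escape time 9
(row=0, col=1): c = -0.7050 + -0.0500i → escape time 9
(row=0, col=2): c = 0.0000 + -0.0500i → escape time 9
(row=1, col=0): c = -1.4100 + -0.5033i → escape time 3
(row=1, col=1): c = -0.7050 + -0.5033i → escape time 8
(row=1, col=2): c = 0.0000 + -0.5033i → escape time 9
(row=2, col=0): c = -1.4100 + -0.9567i → escape time 3
(row=2, col=1): c = -0.7050 + -0.9567i → escape time 4
(row=2, col=2): c = 0.0000 + -0.9567i → escape time 7
(row=3, col=0): c = -1.4100 + -1.4100i → escape time 2
(row=3, col=1): c = -0.7050 + -1.4100i → escape time 2
(row=3, col=2): c = 0.0000 + -1.4100i → escape time 2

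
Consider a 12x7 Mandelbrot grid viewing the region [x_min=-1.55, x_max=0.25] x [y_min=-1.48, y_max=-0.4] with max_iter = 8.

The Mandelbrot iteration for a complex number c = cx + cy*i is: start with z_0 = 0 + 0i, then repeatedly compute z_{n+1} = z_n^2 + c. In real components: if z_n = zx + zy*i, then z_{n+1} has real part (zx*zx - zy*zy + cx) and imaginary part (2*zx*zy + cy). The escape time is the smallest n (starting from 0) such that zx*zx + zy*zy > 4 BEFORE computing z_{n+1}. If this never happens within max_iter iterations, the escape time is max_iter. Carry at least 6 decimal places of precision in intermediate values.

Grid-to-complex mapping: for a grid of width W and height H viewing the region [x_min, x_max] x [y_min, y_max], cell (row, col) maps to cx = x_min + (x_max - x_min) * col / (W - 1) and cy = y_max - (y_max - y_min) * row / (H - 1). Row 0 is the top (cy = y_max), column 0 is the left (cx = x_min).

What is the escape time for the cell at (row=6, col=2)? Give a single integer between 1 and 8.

z_0 = 0 + 0i, c = -1.2227 + -1.4800i
Iter 1: z = -1.2227 + -1.4800i, |z|^2 = 3.6855
Iter 2: z = -1.9181 + 2.1393i, |z|^2 = 8.2555
Escaped at iteration 2

Answer: 2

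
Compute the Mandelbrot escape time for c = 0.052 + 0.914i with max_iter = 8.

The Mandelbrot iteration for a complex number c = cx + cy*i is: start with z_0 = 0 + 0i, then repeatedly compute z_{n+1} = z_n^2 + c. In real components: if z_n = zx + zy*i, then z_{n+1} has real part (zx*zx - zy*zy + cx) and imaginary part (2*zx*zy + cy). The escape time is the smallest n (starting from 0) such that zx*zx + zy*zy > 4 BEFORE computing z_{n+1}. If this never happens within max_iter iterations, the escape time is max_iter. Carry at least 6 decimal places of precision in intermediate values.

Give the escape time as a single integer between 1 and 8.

Answer: 6

Derivation:
z_0 = 0 + 0i, c = 0.0520 + 0.9140i
Iter 1: z = 0.0520 + 0.9140i, |z|^2 = 0.8381
Iter 2: z = -0.7807 + 1.0091i, |z|^2 = 1.6277
Iter 3: z = -0.3567 + -0.6615i, |z|^2 = 0.5649
Iter 4: z = -0.2584 + 1.3859i, |z|^2 = 1.9876
Iter 5: z = -1.8021 + 0.1978i, |z|^2 = 3.2867
Iter 6: z = 3.2604 + 0.2010i, |z|^2 = 10.6708
Escaped at iteration 6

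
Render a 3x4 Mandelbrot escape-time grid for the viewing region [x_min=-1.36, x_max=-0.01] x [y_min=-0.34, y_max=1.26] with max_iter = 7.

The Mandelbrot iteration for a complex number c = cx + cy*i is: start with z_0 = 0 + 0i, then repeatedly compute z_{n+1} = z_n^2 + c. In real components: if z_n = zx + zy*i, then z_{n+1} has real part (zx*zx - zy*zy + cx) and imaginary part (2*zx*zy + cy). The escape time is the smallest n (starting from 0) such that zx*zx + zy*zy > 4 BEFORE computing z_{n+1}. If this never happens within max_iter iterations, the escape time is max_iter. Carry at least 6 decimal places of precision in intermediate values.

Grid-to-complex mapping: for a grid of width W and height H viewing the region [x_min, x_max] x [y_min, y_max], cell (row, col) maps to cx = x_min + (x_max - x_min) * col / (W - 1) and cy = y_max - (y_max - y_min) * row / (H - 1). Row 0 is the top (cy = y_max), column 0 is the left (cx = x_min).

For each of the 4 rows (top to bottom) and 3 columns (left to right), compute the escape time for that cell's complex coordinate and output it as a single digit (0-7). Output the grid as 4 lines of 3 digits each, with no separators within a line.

Answer: 232
357
777
677

Derivation:
(row=0, col=0): c = -1.3600 + 1.2600i → escape time 2
(row=0, col=1): c = -0.6850 + 1.2600i → escape time 3
(row=0, col=2): c = -0.0100 + 1.2600i → escape time 2
(row=1, col=0): c = -1.3600 + 0.7267i → escape time 3
(row=1, col=1): c = -0.6850 + 0.7267i → escape time 5
(row=1, col=2): c = -0.0100 + 0.7267i → escape time 7
(row=2, col=0): c = -1.3600 + 0.1933i → escape time 7
(row=2, col=1): c = -0.6850 + 0.1933i → escape time 7
(row=2, col=2): c = -0.0100 + 0.1933i → escape time 7
(row=3, col=0): c = -1.3600 + -0.3400i → escape time 6
(row=3, col=1): c = -0.6850 + -0.3400i → escape time 7
(row=3, col=2): c = -0.0100 + -0.3400i → escape time 7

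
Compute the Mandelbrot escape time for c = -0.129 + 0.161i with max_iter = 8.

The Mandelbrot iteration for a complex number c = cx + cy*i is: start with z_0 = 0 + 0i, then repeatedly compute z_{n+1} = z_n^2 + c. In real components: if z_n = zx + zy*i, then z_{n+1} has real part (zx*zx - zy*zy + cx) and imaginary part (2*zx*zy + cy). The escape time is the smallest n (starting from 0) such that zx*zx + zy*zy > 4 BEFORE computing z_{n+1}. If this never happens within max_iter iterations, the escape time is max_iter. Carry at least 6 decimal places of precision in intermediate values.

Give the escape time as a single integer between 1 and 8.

z_0 = 0 + 0i, c = -0.1290 + 0.1610i
Iter 1: z = -0.1290 + 0.1610i, |z|^2 = 0.0426
Iter 2: z = -0.1383 + 0.1195i, |z|^2 = 0.0334
Iter 3: z = -0.1241 + 0.1280i, |z|^2 = 0.0318
Iter 4: z = -0.1300 + 0.1292i, |z|^2 = 0.0336
Iter 5: z = -0.1288 + 0.1274i, |z|^2 = 0.0328
Iter 6: z = -0.1286 + 0.1282i, |z|^2 = 0.0330
Iter 7: z = -0.1289 + 0.1280i, |z|^2 = 0.0330

Answer: 8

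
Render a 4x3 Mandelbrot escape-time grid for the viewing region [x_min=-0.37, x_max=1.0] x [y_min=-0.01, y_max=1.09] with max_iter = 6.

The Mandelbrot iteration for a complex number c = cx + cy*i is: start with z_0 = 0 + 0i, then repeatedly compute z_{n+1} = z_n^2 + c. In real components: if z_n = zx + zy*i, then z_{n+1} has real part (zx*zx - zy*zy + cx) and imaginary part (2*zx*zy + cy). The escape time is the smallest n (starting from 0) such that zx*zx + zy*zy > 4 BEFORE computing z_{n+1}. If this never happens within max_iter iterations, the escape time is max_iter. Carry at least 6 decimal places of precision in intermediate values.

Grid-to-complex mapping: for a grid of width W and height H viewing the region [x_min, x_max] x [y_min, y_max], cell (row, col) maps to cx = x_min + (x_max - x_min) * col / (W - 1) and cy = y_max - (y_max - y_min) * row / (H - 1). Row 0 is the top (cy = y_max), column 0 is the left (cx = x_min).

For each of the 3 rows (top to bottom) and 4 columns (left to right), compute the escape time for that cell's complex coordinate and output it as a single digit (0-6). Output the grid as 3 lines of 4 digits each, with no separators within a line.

Answer: 4422
6642
6642

Derivation:
(row=0, col=0): c = -0.3700 + 1.0900i → escape time 4
(row=0, col=1): c = 0.0867 + 1.0900i → escape time 4
(row=0, col=2): c = 0.5433 + 1.0900i → escape time 2
(row=0, col=3): c = 1.0000 + 1.0900i → escape time 2
(row=1, col=0): c = -0.3700 + 0.5400i → escape time 6
(row=1, col=1): c = 0.0867 + 0.5400i → escape time 6
(row=1, col=2): c = 0.5433 + 0.5400i → escape time 4
(row=1, col=3): c = 1.0000 + 0.5400i → escape time 2
(row=2, col=0): c = -0.3700 + -0.0100i → escape time 6
(row=2, col=1): c = 0.0867 + -0.0100i → escape time 6
(row=2, col=2): c = 0.5433 + -0.0100i → escape time 4
(row=2, col=3): c = 1.0000 + -0.0100i → escape time 2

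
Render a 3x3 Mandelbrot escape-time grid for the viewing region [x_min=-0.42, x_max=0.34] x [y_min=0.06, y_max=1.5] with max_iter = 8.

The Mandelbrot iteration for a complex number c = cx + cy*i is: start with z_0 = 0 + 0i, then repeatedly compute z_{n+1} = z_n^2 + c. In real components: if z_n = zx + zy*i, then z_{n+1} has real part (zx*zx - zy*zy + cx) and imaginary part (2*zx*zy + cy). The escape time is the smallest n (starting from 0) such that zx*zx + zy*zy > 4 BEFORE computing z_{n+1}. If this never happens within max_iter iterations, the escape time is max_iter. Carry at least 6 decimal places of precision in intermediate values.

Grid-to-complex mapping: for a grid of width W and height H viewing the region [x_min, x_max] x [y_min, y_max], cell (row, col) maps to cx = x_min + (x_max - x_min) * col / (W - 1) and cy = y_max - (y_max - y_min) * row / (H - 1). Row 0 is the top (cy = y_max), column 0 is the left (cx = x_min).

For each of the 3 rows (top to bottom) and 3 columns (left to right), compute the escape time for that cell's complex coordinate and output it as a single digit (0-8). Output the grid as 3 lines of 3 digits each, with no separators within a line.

Answer: 222
684
888

Derivation:
(row=0, col=0): c = -0.4200 + 1.5000i → escape time 2
(row=0, col=1): c = -0.0400 + 1.5000i → escape time 2
(row=0, col=2): c = 0.3400 + 1.5000i → escape time 2
(row=1, col=0): c = -0.4200 + 0.7800i → escape time 6
(row=1, col=1): c = -0.0400 + 0.7800i → escape time 8
(row=1, col=2): c = 0.3400 + 0.7800i → escape time 4
(row=2, col=0): c = -0.4200 + 0.0600i → escape time 8
(row=2, col=1): c = -0.0400 + 0.0600i → escape time 8
(row=2, col=2): c = 0.3400 + 0.0600i → escape time 8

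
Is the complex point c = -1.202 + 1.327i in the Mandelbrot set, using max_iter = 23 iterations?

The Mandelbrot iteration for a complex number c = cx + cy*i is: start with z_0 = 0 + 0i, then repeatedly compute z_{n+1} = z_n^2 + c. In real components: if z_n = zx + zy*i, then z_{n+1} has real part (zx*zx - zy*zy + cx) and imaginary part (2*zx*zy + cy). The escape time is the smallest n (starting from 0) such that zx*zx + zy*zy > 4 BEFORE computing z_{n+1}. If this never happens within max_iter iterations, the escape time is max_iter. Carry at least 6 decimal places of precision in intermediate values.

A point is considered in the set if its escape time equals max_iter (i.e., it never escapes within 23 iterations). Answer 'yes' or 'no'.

Answer: no

Derivation:
z_0 = 0 + 0i, c = -1.2020 + 1.3270i
Iter 1: z = -1.2020 + 1.3270i, |z|^2 = 3.2057
Iter 2: z = -1.5181 + -1.8631i, |z|^2 = 5.7759
Escaped at iteration 2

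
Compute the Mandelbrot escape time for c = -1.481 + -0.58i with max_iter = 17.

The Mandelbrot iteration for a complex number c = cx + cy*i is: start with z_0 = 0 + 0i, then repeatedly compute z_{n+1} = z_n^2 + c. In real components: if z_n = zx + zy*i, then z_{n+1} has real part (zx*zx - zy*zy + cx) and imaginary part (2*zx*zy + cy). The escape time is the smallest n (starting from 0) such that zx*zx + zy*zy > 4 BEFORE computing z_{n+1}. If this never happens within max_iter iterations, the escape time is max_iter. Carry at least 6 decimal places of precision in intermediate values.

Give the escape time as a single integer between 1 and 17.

z_0 = 0 + 0i, c = -1.4810 + -0.5800i
Iter 1: z = -1.4810 + -0.5800i, |z|^2 = 2.5298
Iter 2: z = 0.3760 + 1.1380i, |z|^2 = 1.4363
Iter 3: z = -2.6346 + 0.2757i, |z|^2 = 7.0171
Escaped at iteration 3

Answer: 3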